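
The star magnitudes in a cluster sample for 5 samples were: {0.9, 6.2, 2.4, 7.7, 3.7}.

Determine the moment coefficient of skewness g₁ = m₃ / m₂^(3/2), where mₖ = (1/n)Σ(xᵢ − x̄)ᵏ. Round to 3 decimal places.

0.143

x̄ = (0.9 + 6.2 + 2.4 + 7.7 + 3.7) / 5 = 4.1800
deviations (xᵢ − x̄): -3.2800, 2.0200, -1.7800, 3.5200, -0.4800
Σ(xᵢ − x̄)² = 30.6280 ⇒ m₂ = 30.6280/5 = 6.12560
Σ(xᵢ − x̄)³ = 10.8187 ⇒ m₃ = 10.8187/5 = 2.16374
m₂^(3/2) = 6.12560^(1.5) = 15.16083
g₁ = m₃ / m₂^(3/2) = 2.16374 / 15.16083 ≈ 0.143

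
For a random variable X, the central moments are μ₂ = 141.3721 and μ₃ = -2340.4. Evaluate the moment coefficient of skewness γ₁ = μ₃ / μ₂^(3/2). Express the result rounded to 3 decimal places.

σ = √μ₂ = √141.3721 = 11.89000
σ³ = μ₂^(3/2) = 1680.91427
γ₁ = μ₃/σ³ = -2340.4 / 1680.91427 ≈ -1.392

-1.392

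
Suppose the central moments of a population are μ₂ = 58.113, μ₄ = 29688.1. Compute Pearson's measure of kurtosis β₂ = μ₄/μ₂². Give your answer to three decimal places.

μ₂² = 58.113² = 3377.12077
μ₄/μ₂² = 29688.1 / 3377.12077 = 8.79095
β₂ ≈ 8.791

8.791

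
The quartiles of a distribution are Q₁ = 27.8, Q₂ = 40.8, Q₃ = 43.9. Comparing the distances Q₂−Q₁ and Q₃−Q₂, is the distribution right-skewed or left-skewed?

left-skewed

Q₂ − Q₁ = 13.0;  Q₃ − Q₂ = 3.1
Q₂ − Q₁ > Q₃ − Q₂ ⇒ the lower half is more spread out ⇒ left-skewed.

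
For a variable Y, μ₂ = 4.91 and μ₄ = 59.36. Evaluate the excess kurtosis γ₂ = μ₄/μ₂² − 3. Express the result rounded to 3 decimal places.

μ₂² = 4.91² = 24.10810
μ₄/μ₂² = 59.36 / 24.10810 = 2.46224
γ₂ = 2.46224 − 3 ≈ -0.538

-0.538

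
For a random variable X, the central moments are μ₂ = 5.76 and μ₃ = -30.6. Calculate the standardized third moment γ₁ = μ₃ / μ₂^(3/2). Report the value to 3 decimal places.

-2.214

σ = √μ₂ = √5.76 = 2.40000
σ³ = μ₂^(3/2) = 13.82400
γ₁ = μ₃/σ³ = -30.6 / 13.82400 ≈ -2.214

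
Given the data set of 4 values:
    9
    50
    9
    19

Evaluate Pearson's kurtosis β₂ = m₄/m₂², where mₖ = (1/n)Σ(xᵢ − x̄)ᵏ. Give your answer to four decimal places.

2.1580

x̄ = 21.7500
Σ(xᵢ − x̄)² = 1130.7500 ⇒ m₂ = 282.68750
Σ(xᵢ − x̄)⁴ = 689814.0781 ⇒ m₄ = 172453.51953
m₂² = 79912.22266
β₂ = m₄/m₂² = 172453.51953 / 79912.22266 ≈ 2.1580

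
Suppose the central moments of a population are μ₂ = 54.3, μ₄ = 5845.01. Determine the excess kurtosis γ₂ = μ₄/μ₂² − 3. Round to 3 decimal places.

-1.018

μ₂² = 54.3² = 2948.49000
μ₄/μ₂² = 5845.01 / 2948.49000 = 1.98237
γ₂ = 1.98237 − 3 ≈ -1.018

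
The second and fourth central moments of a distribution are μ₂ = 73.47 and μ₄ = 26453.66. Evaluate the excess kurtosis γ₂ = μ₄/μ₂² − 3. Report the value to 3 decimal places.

μ₂² = 73.47² = 5397.84090
μ₄/μ₂² = 26453.66 / 5397.84090 = 4.90079
γ₂ = 4.90079 − 3 ≈ 1.901

1.901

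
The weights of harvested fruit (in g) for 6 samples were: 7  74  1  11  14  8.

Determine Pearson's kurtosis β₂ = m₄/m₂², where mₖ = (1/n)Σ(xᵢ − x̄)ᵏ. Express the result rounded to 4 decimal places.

4.0224

x̄ = 19.1667
Σ(xᵢ − x̄)² = 3702.8333 ⇒ m₂ = 617.13889
Σ(xᵢ − x̄)⁴ = 9191751.4861 ⇒ m₄ = 1531958.58102
m₂² = 380860.40818
β₂ = m₄/m₂² = 1531958.58102 / 380860.40818 ≈ 4.0224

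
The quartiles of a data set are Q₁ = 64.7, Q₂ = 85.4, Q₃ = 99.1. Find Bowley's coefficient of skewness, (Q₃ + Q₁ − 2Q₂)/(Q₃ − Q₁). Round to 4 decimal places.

numerator: Q₃ + Q₁ − 2Q₂ = 99.1 + 64.7 − 2×85.4 = -7.0000
denominator: Q₃ − Q₁ = 99.1 − 64.7 = 34.4000
Bowley skewness = -7.0000 / 34.4000 ≈ -0.2035

-0.2035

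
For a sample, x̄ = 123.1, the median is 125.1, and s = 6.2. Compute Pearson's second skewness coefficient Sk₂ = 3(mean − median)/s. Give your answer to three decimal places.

Sk₂ = 3(123.1 − 125.1) / 6.2 = 3 × -2.0000 / 6.2
    = -6.0000 / 6.2 ≈ -0.968

-0.968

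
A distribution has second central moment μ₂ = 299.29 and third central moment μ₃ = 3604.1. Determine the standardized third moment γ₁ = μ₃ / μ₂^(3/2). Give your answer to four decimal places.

0.6961

σ = √μ₂ = √299.29 = 17.30000
σ³ = μ₂^(3/2) = 5177.71700
γ₁ = μ₃/σ³ = 3604.1 / 5177.71700 ≈ 0.6961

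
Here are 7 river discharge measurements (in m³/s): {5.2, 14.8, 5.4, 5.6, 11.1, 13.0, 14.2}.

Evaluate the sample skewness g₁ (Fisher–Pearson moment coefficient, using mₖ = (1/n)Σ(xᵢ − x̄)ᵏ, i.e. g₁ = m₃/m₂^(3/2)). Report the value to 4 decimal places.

-0.0990

x̄ = (5.2 + 14.8 + 5.4 + 5.6 + 11.1 + 13.0 + 14.2) / 7 = 9.9000
deviations (xᵢ − x̄): -4.7000, 4.9000, -4.5000, -4.3000, 1.2000, 3.1000, 4.3000
Σ(xᵢ − x̄)² = 114.3800 ⇒ m₂ = 114.3800/7 = 16.34000
Σ(xᵢ − x̄)³ = -45.7800 ⇒ m₃ = -45.7800/7 = -6.54000
m₂^(3/2) = 16.34000^(1.5) = 66.05080
g₁ = m₃ / m₂^(3/2) = -6.54000 / 66.05080 ≈ -0.0990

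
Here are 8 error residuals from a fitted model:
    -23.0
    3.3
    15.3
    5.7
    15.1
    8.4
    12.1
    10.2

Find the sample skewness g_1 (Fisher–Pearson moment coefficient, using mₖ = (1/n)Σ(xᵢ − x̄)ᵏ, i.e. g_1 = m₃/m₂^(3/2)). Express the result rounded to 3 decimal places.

x̄ = (-23.0 + 3.3 + 15.3 + 5.7 + 15.1 + 8.4 + 12.1 + 10.2) / 8 = 5.8875
deviations (xᵢ − x̄): -28.8875, -2.5875, 9.4125, -0.1875, 9.2125, 2.5125, 6.2125, 4.3125
Σ(xᵢ − x̄)² = 1078.1888 ⇒ m₂ = 1078.1888/8 = 134.77359
Σ(xᵢ − x̄)³ = -22171.9889 ⇒ m₃ = -22171.9889/8 = -2771.49861
m₂^(3/2) = 134.77359^(1.5) = 1564.61401
g_1 = m₃ / m₂^(3/2) = -2771.49861 / 1564.61401 ≈ -1.771

-1.771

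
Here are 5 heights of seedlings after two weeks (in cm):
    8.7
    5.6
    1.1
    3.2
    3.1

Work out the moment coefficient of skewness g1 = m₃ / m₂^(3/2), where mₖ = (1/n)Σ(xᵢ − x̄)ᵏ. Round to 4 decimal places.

0.5372

x̄ = (8.7 + 5.6 + 1.1 + 3.2 + 3.1) / 5 = 4.3400
deviations (xᵢ − x̄): 4.3600, 1.2600, -3.2400, -1.1400, -1.2400
Σ(xᵢ − x̄)² = 33.9320 ⇒ m₂ = 33.9320/5 = 6.78640
Σ(xᵢ − x̄)³ = 47.4818 ⇒ m₃ = 47.4818/5 = 9.49637
m₂^(3/2) = 6.78640^(1.5) = 17.67906
g1 = m₃ / m₂^(3/2) = 9.49637 / 17.67906 ≈ 0.5372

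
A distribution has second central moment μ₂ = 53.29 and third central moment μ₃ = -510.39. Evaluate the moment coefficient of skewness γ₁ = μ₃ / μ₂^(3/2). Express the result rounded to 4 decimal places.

σ = √μ₂ = √53.29 = 7.30000
σ³ = μ₂^(3/2) = 389.01700
γ₁ = μ₃/σ³ = -510.39 / 389.01700 ≈ -1.3120

-1.3120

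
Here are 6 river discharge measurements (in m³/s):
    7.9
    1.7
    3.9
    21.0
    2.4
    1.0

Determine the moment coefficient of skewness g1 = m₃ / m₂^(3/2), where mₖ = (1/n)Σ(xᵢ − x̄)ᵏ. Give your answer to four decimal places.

1.4203

x̄ = (7.9 + 1.7 + 3.9 + 21.0 + 2.4 + 1.0) / 6 = 6.3167
deviations (xᵢ − x̄): 1.5833, -4.6167, -2.4167, 14.6833, -3.9167, -5.3167
Σ(xᵢ − x̄)² = 288.8683 ⇒ m₂ = 288.8683/6 = 48.14472
Σ(xᵢ − x̄)³ = 2846.8196 ⇒ m₃ = 2846.8196/6 = 474.46993
m₂^(3/2) = 48.14472^(1.5) = 334.05889
g1 = m₃ / m₂^(3/2) = 474.46993 / 334.05889 ≈ 1.4203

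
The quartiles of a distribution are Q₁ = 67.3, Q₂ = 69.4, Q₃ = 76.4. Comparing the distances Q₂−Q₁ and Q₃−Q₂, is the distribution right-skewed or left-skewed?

right-skewed

Q₂ − Q₁ = 2.1;  Q₃ − Q₂ = 7.0
Q₃ − Q₂ > Q₂ − Q₁ ⇒ the upper half is more spread out ⇒ right-skewed.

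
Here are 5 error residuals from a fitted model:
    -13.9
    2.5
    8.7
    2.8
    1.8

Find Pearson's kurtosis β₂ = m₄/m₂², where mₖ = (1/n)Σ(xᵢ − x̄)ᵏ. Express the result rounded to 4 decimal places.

x̄ = 0.3800
Σ(xᵢ − x̄)² = 285.5080 ⇒ m₂ = 57.10160
Σ(xᵢ − x̄)⁴ = 46433.0174 ⇒ m₄ = 9286.60349
m₂² = 3260.59272
β₂ = m₄/m₂² = 9286.60349 / 3260.59272 ≈ 2.8481

2.8481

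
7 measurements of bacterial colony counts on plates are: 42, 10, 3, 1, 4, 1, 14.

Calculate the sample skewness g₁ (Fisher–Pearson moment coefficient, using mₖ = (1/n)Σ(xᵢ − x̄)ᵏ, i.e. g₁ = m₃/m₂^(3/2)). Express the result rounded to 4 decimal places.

x̄ = (42 + 10 + 3 + 1 + 4 + 1 + 14) / 7 = 10.7143
deviations (xᵢ − x̄): 31.2857, -0.7143, -7.7143, -9.7143, -6.7143, -9.7143, 3.2857
Σ(xᵢ − x̄)² = 1283.4286 ⇒ m₂ = 1283.4286/7 = 183.34694
Σ(xᵢ − x̄)³ = 28062.2449 ⇒ m₃ = 28062.2449/7 = 4008.89213
m₂^(3/2) = 183.34694^(1.5) = 2482.62140
g₁ = m₃ / m₂^(3/2) = 4008.89213 / 2482.62140 ≈ 1.6148

1.6148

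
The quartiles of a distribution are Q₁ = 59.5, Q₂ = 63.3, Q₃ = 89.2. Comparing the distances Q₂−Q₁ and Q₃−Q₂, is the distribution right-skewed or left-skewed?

right-skewed

Q₂ − Q₁ = 3.8;  Q₃ − Q₂ = 25.9
Q₃ − Q₂ > Q₂ − Q₁ ⇒ the upper half is more spread out ⇒ right-skewed.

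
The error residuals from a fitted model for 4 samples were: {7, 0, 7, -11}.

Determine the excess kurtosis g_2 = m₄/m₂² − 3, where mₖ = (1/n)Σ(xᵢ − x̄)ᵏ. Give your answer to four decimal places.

x̄ = 0.7500
Σ(xᵢ − x̄)² = 216.7500 ⇒ m₂ = 54.18750
Σ(xᵢ − x̄)⁴ = 22113.3281 ⇒ m₄ = 5528.33203
m₂² = 2936.28516
g_2 = m₄/m₂² − 3 = 1.88276 − 3 ≈ -1.1172

-1.1172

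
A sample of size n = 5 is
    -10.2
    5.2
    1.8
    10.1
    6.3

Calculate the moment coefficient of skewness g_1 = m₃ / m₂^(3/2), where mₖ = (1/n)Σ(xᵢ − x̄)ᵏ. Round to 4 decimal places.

x̄ = (-10.2 + 5.2 + 1.8 + 10.1 + 6.3) / 5 = 2.6400
deviations (xᵢ − x̄): -12.8400, 2.5600, -0.8400, 7.4600, 3.6600
Σ(xᵢ − x̄)² = 241.1720 ⇒ m₂ = 241.1720/5 = 48.23440
Σ(xᵢ − x̄)³ = -1636.5010 ⇒ m₃ = -1636.5010/5 = -327.30019
m₂^(3/2) = 48.23440^(1.5) = 334.99268
g_1 = m₃ / m₂^(3/2) = -327.30019 / 334.99268 ≈ -0.9770

-0.9770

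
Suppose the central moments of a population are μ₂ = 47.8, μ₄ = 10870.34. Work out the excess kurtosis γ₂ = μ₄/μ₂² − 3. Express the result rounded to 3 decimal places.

1.758

μ₂² = 47.8² = 2284.84000
μ₄/μ₂² = 10870.34 / 2284.84000 = 4.75759
γ₂ = 4.75759 − 3 ≈ 1.758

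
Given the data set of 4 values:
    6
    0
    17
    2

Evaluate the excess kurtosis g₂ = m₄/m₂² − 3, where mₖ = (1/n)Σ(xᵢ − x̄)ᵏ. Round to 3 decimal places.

x̄ = 6.2500
Σ(xᵢ − x̄)² = 172.7500 ⇒ m₂ = 43.18750
Σ(xᵢ − x̄)⁴ = 15206.8281 ⇒ m₄ = 3801.70703
m₂² = 1865.16016
g₂ = m₄/m₂² − 3 = 2.03827 − 3 ≈ -0.962

-0.962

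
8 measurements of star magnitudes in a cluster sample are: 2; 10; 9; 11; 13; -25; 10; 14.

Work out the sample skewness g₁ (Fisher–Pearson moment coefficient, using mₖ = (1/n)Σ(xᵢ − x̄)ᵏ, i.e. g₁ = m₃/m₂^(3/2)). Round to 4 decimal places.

-1.9472

x̄ = (2 + 10 + 9 + 11 + 13 - 25 + 10 + 14) / 8 = 5.5000
deviations (xᵢ − x̄): -3.5000, 4.5000, 3.5000, 5.5000, 7.5000, -30.5000, 4.5000, 8.5000
Σ(xᵢ − x̄)² = 1154.0000 ⇒ m₂ = 1154.0000/8 = 144.25000
Σ(xᵢ − x̄)³ = -26988.0000 ⇒ m₃ = -26988.0000/8 = -3373.50000
m₂^(3/2) = 144.25000^(1.5) = 1732.50195
g₁ = m₃ / m₂^(3/2) = -3373.50000 / 1732.50195 ≈ -1.9472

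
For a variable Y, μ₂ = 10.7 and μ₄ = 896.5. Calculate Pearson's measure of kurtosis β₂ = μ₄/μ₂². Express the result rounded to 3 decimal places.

μ₂² = 10.7² = 114.49000
μ₄/μ₂² = 896.5 / 114.49000 = 7.83038
β₂ ≈ 7.830

7.830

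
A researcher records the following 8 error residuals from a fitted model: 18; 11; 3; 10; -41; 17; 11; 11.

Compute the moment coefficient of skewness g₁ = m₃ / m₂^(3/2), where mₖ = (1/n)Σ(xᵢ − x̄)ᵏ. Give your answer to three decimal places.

-2.016

x̄ = (18 + 11 + 3 + 10 - 41 + 17 + 11 + 11) / 8 = 5.0000
deviations (xᵢ − x̄): 13.0000, 6.0000, -2.0000, 5.0000, -46.0000, 12.0000, 6.0000, 6.0000
Σ(xᵢ − x̄)² = 2566.0000 ⇒ m₂ = 2566.0000/8 = 320.75000
Σ(xᵢ − x̄)³ = -92646.0000 ⇒ m₃ = -92646.0000/8 = -11580.75000
m₂^(3/2) = 320.75000^(1.5) = 5744.47042
g₁ = m₃ / m₂^(3/2) = -11580.75000 / 5744.47042 ≈ -2.016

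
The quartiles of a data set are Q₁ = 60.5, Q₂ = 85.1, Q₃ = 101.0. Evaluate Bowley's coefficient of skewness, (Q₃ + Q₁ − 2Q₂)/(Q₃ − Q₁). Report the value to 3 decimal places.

-0.215

numerator: Q₃ + Q₁ − 2Q₂ = 101.0 + 60.5 − 2×85.1 = -8.7000
denominator: Q₃ − Q₁ = 101.0 − 60.5 = 40.5000
Bowley skewness = -8.7000 / 40.5000 ≈ -0.215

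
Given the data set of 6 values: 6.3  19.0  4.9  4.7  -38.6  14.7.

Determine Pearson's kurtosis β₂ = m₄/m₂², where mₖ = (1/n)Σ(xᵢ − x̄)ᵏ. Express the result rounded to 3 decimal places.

3.677

x̄ = 1.8333
Σ(xᵢ − x̄)² = 2132.6733 ⇒ m₂ = 355.44556
Σ(xᵢ − x̄)⁴ = 2787555.0628 ⇒ m₄ = 464592.51046
m₂² = 126341.54296
β₂ = m₄/m₂² = 464592.51046 / 126341.54296 ≈ 3.677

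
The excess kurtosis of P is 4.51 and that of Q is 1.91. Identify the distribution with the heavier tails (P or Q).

P

Higher excess kurtosis ⇒ heavier tails relative to the normal distribution.
4.51 vs 1.91: the larger is 4.51, so P has heavier tails.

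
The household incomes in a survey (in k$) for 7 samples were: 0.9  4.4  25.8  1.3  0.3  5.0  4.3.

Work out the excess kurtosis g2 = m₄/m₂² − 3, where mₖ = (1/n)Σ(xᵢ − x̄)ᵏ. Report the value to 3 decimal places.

x̄ = 6.0000
Σ(xᵢ − x̄)² = 479.0800 ⇒ m₂ = 68.44000
Σ(xᵢ − x̄)⁴ = 155931.3556 ⇒ m₄ = 22275.90794
m₂² = 4684.03360
g2 = m₄/m₂² − 3 = 4.75571 − 3 ≈ 1.756

1.756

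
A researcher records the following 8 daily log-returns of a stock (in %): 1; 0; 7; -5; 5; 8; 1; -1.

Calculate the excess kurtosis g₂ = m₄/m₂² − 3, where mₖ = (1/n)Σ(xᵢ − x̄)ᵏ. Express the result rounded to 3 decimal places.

-0.994

x̄ = 2.0000
Σ(xᵢ − x̄)² = 134.0000 ⇒ m₂ = 16.75000
Σ(xᵢ − x̄)⁴ = 4502.0000 ⇒ m₄ = 562.75000
m₂² = 280.56250
g₂ = m₄/m₂² − 3 = 2.00579 − 3 ≈ -0.994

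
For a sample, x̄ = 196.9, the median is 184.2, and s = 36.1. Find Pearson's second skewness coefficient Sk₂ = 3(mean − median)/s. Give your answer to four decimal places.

1.0554

Sk₂ = 3(196.9 − 184.2) / 36.1 = 3 × 12.7000 / 36.1
    = 38.1000 / 36.1 ≈ 1.0554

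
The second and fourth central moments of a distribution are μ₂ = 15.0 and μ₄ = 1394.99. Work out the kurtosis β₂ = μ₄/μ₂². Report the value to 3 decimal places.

μ₂² = 15.0² = 225.00000
μ₄/μ₂² = 1394.99 / 225.00000 = 6.19996
β₂ ≈ 6.200

6.200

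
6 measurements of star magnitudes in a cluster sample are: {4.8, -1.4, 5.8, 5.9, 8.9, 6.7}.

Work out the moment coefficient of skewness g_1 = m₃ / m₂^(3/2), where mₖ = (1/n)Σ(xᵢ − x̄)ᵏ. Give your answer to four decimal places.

x̄ = (4.8 - 1.4 + 5.8 + 5.9 + 8.9 + 6.7) / 6 = 5.1167
deviations (xᵢ − x̄): -0.3167, -6.5167, 0.6833, 0.7833, 3.7833, 1.5833
Σ(xᵢ − x̄)² = 60.4683 ⇒ m₂ = 60.4683/6 = 10.07806
Σ(xᵢ − x̄)³ = -217.8524 ⇒ m₃ = -217.8524/6 = -36.30874
m₂^(3/2) = 10.07806^(1.5) = 31.99375
g_1 = m₃ / m₂^(3/2) = -36.30874 / 31.99375 ≈ -1.1349

-1.1349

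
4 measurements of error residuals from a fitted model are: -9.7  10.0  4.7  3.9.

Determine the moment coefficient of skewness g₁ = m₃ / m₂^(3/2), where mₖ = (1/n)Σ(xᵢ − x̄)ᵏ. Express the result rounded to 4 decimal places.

x̄ = (-9.7 + 10.0 + 4.7 + 3.9) / 4 = 2.2250
deviations (xᵢ − x̄): -11.9250, 7.7750, 2.4750, 1.6750
Σ(xᵢ − x̄)² = 211.5875 ⇒ m₂ = 211.5875/4 = 52.89687
Σ(xᵢ − x̄)³ = -1205.9381 ⇒ m₃ = -1205.9381/4 = -301.48453
m₂^(3/2) = 52.89687^(1.5) = 384.72023
g₁ = m₃ / m₂^(3/2) = -301.48453 / 384.72023 ≈ -0.7836

-0.7836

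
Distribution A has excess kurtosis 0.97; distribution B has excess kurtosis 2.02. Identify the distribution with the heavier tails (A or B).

Higher excess kurtosis ⇒ heavier tails relative to the normal distribution.
0.97 vs 2.02: the larger is 2.02, so B has heavier tails.

B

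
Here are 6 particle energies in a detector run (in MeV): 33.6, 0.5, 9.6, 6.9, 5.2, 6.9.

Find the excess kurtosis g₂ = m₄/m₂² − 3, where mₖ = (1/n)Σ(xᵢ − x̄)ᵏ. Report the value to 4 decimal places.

x̄ = 10.4500
Σ(xᵢ − x̄)² = 688.4150 ⇒ m₂ = 114.73583
Σ(xᵢ − x̄)⁴ = 298092.2804 ⇒ m₄ = 49682.04674
m₂² = 13164.31145
g₂ = m₄/m₂² − 3 = 3.77400 − 3 ≈ 0.7740

0.7740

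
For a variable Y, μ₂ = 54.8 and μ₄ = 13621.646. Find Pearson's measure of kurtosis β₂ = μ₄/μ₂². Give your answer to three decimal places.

4.536

μ₂² = 54.8² = 3003.04000
μ₄/μ₂² = 13621.646 / 3003.04000 = 4.53595
β₂ ≈ 4.536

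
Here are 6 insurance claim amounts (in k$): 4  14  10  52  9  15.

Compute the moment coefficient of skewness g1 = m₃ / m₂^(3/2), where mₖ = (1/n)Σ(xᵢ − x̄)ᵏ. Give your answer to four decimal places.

1.5828

x̄ = (4 + 14 + 10 + 52 + 9 + 15) / 6 = 17.3333
deviations (xᵢ − x̄): -13.3333, -3.3333, -7.3333, 34.6667, -8.3333, -2.3333
Σ(xᵢ − x̄)² = 1519.3333 ⇒ m₂ = 1519.3333/6 = 253.22222
Σ(xᵢ − x̄)³ = 38268.4444 ⇒ m₃ = 38268.4444/6 = 6378.07407
m₂^(3/2) = 253.22222^(1.5) = 4029.51451
g1 = m₃ / m₂^(3/2) = 6378.07407 / 4029.51451 ≈ 1.5828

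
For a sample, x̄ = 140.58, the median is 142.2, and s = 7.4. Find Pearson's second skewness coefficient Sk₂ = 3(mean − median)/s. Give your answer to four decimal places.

-0.6568

Sk₂ = 3(140.58 − 142.2) / 7.4 = 3 × -1.6200 / 7.4
    = -4.8600 / 7.4 ≈ -0.6568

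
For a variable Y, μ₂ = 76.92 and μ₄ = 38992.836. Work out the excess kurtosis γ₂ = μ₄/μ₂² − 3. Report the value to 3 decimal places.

μ₂² = 76.92² = 5916.68640
μ₄/μ₂² = 38992.836 / 5916.68640 = 6.59032
γ₂ = 6.59032 − 3 ≈ 3.590

3.590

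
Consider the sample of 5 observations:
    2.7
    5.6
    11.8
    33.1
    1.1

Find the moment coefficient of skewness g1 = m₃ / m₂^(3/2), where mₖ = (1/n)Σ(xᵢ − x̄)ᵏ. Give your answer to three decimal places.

x̄ = (2.7 + 5.6 + 11.8 + 33.1 + 1.1) / 5 = 10.8600
deviations (xᵢ − x̄): -8.1600, -5.2600, 0.9400, 22.2400, -9.7600
Σ(xᵢ − x̄)² = 685.0120 ⇒ m₂ = 685.0120/5 = 137.00240
Σ(xᵢ − x̄)³ = 9382.5418 ⇒ m₃ = 9382.5418/5 = 1876.50835
m₂^(3/2) = 137.00240^(1.5) = 1603.58602
g1 = m₃ / m₂^(3/2) = 1876.50835 / 1603.58602 ≈ 1.170

1.170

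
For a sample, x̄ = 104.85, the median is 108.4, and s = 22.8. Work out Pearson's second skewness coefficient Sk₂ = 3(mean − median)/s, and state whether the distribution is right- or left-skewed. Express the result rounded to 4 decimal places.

-0.4671, left-skewed

Sk₂ = 3(104.85 − 108.4) / 22.8 = 3 × -3.5500 / 22.8
    = -10.6500 / 22.8 ≈ -0.4671
Sk₂ < 0 ⇒ mean < median ⇒ left-skewed (negative skew).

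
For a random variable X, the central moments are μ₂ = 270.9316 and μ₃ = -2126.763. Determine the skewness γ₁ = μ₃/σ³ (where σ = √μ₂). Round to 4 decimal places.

-0.4769

σ = √μ₂ = √270.9316 = 16.46000
σ³ = μ₂^(3/2) = 4459.53414
γ₁ = μ₃/σ³ = -2126.763 / 4459.53414 ≈ -0.4769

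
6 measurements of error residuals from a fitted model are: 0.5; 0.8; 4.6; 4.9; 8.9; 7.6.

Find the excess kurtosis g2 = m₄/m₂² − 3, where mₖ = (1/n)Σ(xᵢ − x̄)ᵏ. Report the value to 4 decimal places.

x̄ = 4.5500
Σ(xᵢ − x̄)² = 58.8150 ⇒ m₂ = 9.80250
Σ(xᵢ − x̄)⁴ = 911.4084 ⇒ m₄ = 151.90141
m₂² = 96.08901
g2 = m₄/m₂² − 3 = 1.58084 − 3 ≈ -1.4192

-1.4192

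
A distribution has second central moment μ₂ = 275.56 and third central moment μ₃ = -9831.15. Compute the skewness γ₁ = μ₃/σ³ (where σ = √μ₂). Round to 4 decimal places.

σ = √μ₂ = √275.56 = 16.60000
σ³ = μ₂^(3/2) = 4574.29600
γ₁ = μ₃/σ³ = -9831.15 / 4574.29600 ≈ -2.1492

-2.1492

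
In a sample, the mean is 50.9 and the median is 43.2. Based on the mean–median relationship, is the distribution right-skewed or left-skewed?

right-skewed

mean − median = 50.9 − 43.2 = 7.7
mean > median ⇒ the longer tail is on the right ⇒ right-skewed (positively skewed).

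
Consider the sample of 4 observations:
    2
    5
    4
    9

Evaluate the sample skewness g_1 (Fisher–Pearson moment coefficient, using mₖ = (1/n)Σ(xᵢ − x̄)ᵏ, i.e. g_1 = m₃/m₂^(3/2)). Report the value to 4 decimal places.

0.5431

x̄ = (2 + 5 + 4 + 9) / 4 = 5.0000
deviations (xᵢ − x̄): -3.0000, 0.0000, -1.0000, 4.0000
Σ(xᵢ − x̄)² = 26.0000 ⇒ m₂ = 26.0000/4 = 6.50000
Σ(xᵢ − x̄)³ = 36.0000 ⇒ m₃ = 36.0000/4 = 9.00000
m₂^(3/2) = 6.50000^(1.5) = 16.57181
g_1 = m₃ / m₂^(3/2) = 9.00000 / 16.57181 ≈ 0.5431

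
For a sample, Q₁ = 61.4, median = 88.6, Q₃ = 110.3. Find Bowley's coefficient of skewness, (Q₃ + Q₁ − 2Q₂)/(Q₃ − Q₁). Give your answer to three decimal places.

numerator: Q₃ + Q₁ − 2Q₂ = 110.3 + 61.4 − 2×88.6 = -5.5000
denominator: Q₃ − Q₁ = 110.3 − 61.4 = 48.9000
Bowley skewness = -5.5000 / 48.9000 ≈ -0.112

-0.112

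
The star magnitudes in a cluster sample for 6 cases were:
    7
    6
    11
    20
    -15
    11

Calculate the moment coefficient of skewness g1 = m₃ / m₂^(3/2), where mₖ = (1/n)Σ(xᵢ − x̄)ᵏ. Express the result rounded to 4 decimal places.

x̄ = (7 + 6 + 11 + 20 - 15 + 11) / 6 = 6.6667
deviations (xᵢ − x̄): 0.3333, -0.6667, 4.3333, 13.3333, -21.6667, 4.3333
Σ(xᵢ − x̄)² = 685.3333 ⇒ m₂ = 685.3333/6 = 114.22222
Σ(xᵢ − x̄)³ = -7638.4444 ⇒ m₃ = -7638.4444/6 = -1273.07407
m₂^(3/2) = 114.22222^(1.5) = 1220.74768
g1 = m₃ / m₂^(3/2) = -1273.07407 / 1220.74768 ≈ -1.0429

-1.0429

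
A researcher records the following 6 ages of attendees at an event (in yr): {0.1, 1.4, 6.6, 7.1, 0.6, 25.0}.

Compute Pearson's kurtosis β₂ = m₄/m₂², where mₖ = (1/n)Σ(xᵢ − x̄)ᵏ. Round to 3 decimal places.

x̄ = 6.8000
Σ(xᵢ − x̄)² = 443.8600 ⇒ m₂ = 73.97667
Σ(xᵢ − x̄)⁴ = 114062.9986 ⇒ m₄ = 19010.49977
m₂² = 5472.54721
β₂ = m₄/m₂² = 19010.49977 / 5472.54721 ≈ 3.474

3.474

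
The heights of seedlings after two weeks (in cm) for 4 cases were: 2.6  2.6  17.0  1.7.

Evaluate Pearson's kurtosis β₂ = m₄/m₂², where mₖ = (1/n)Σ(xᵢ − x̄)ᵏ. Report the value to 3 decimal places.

2.325

x̄ = 5.9750
Σ(xᵢ − x̄)² = 162.6075 ⇒ m₂ = 40.65187
Σ(xᵢ − x̄)⁴ = 15368.0456 ⇒ m₄ = 3842.01140
m₂² = 1652.57494
β₂ = m₄/m₂² = 3842.01140 / 1652.57494 ≈ 2.325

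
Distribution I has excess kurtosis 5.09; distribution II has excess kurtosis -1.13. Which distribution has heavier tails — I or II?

Higher excess kurtosis ⇒ heavier tails relative to the normal distribution.
5.09 vs -1.13: the larger is 5.09, so I has heavier tails. (I is leptokurtic — heavier-than-normal tails; the other is platykurtic.)

I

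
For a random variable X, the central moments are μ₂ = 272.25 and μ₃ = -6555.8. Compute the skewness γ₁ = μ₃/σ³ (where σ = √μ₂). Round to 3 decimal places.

σ = √μ₂ = √272.25 = 16.50000
σ³ = μ₂^(3/2) = 4492.12500
γ₁ = μ₃/σ³ = -6555.8 / 4492.12500 ≈ -1.459

-1.459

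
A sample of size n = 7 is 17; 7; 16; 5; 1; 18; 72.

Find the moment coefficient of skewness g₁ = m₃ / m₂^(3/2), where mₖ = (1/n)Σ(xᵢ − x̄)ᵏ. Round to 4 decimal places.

1.7234

x̄ = (17 + 7 + 16 + 5 + 1 + 18 + 72) / 7 = 19.4286
deviations (xᵢ − x̄): -2.4286, -12.4286, -3.4286, -14.4286, -18.4286, -1.4286, 52.5714
Σ(xᵢ − x̄)² = 3485.7143 ⇒ m₂ = 3485.7143/7 = 497.95918
Σ(xᵢ − x̄)³ = 134054.8163 ⇒ m₃ = 134054.8163/7 = 19150.68805
m₂^(3/2) = 497.95918^(1.5) = 11111.95872
g₁ = m₃ / m₂^(3/2) = 19150.68805 / 11111.95872 ≈ 1.7234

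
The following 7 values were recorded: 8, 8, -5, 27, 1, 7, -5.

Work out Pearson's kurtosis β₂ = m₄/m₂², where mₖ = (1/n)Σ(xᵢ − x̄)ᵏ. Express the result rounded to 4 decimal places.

x̄ = 5.8571
Σ(xᵢ − x̄)² = 716.8571 ⇒ m₂ = 102.40816
Σ(xᵢ − x̄)⁴ = 228217.9300 ⇒ m₄ = 32602.56143
m₂² = 10487.43190
β₂ = m₄/m₂² = 32602.56143 / 10487.43190 ≈ 3.1087

3.1087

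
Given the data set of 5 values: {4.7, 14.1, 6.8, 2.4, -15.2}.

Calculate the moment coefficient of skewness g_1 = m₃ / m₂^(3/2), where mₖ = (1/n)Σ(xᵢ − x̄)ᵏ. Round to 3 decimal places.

x̄ = (4.7 + 14.1 + 6.8 + 2.4 - 15.2) / 5 = 2.5600
deviations (xᵢ − x̄): 2.1400, 11.5400, 4.2400, -0.1600, -17.7600
Σ(xᵢ − x̄)² = 471.1720 ⇒ m₂ = 471.1720/5 = 94.23440
Σ(xᵢ − x̄)³ = -3978.9950 ⇒ m₃ = -3978.9950/5 = -795.79901
m₂^(3/2) = 94.23440^(1.5) = 914.77483
g_1 = m₃ / m₂^(3/2) = -795.79901 / 914.77483 ≈ -0.870

-0.870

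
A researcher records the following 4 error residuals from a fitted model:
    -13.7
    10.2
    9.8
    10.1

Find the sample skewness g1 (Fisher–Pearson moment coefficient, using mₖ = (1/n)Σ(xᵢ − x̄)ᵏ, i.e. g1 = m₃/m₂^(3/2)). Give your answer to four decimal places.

x̄ = (-13.7 + 10.2 + 9.8 + 10.1) / 4 = 4.1000
deviations (xᵢ − x̄): -17.8000, 6.1000, 5.7000, 6.0000
Σ(xᵢ − x̄)² = 422.5400 ⇒ m₂ = 422.5400/4 = 105.63500
Σ(xᵢ − x̄)³ = -5011.5780 ⇒ m₃ = -5011.5780/4 = -1252.89450
m₂^(3/2) = 105.63500^(1.5) = 1085.70479
g1 = m₃ / m₂^(3/2) = -1252.89450 / 1085.70479 ≈ -1.1540

-1.1540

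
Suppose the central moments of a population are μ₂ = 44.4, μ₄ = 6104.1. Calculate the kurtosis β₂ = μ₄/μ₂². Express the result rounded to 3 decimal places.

3.096

μ₂² = 44.4² = 1971.36000
μ₄/μ₂² = 6104.1 / 1971.36000 = 3.09639
β₂ ≈ 3.096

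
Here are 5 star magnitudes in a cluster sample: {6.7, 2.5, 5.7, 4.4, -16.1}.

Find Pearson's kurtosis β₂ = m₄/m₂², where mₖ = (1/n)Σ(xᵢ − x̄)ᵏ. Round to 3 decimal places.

x̄ = 0.6400
Σ(xᵢ − x̄)² = 360.1520 ⇒ m₂ = 72.03040
Σ(xᵢ − x̄)⁴ = 80743.5155 ⇒ m₄ = 16148.70310
m₂² = 5188.37852
β₂ = m₄/m₂² = 16148.70310 / 5188.37852 ≈ 3.112

3.112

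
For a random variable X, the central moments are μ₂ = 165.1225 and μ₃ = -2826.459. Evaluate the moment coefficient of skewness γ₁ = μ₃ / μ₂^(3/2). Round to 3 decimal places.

σ = √μ₂ = √165.1225 = 12.85000
σ³ = μ₂^(3/2) = 2121.82413
γ₁ = μ₃/σ³ = -2826.459 / 2121.82413 ≈ -1.332

-1.332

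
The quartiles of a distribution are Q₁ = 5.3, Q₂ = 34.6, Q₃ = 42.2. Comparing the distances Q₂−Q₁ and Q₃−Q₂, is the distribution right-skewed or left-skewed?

left-skewed

Q₂ − Q₁ = 29.3;  Q₃ − Q₂ = 7.6
Q₂ − Q₁ > Q₃ − Q₂ ⇒ the lower half is more spread out ⇒ left-skewed.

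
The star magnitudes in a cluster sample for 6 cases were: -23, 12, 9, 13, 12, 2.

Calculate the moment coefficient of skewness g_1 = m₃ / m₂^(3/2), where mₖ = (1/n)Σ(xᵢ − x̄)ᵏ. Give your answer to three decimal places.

x̄ = (-23 + 12 + 9 + 13 + 12 + 2) / 6 = 4.1667
deviations (xᵢ − x̄): -27.1667, 7.8333, 4.8333, 8.8333, 7.8333, -2.1667
Σ(xᵢ − x̄)² = 966.8333 ⇒ m₂ = 966.8333/6 = 161.13889
Σ(xᵢ − x̄)³ = -18296.4444 ⇒ m₃ = -18296.4444/6 = -3049.40741
m₂^(3/2) = 161.13889^(1.5) = 2045.50501
g_1 = m₃ / m₂^(3/2) = -3049.40741 / 2045.50501 ≈ -1.491

-1.491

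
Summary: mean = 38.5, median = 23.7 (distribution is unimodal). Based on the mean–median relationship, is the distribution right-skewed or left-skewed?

right-skewed

mean − median = 38.5 − 23.7 = 14.8
mean > median ⇒ the longer tail is on the right ⇒ right-skewed (positively skewed).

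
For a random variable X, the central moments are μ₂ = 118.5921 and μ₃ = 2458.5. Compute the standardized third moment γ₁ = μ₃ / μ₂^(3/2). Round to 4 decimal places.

1.9036

σ = √μ₂ = √118.5921 = 10.89000
σ³ = μ₂^(3/2) = 1291.46797
γ₁ = μ₃/σ³ = 2458.5 / 1291.46797 ≈ 1.9036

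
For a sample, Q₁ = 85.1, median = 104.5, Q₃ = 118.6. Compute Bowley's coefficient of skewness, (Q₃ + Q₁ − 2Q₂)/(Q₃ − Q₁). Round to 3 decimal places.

-0.158

numerator: Q₃ + Q₁ − 2Q₂ = 118.6 + 85.1 − 2×104.5 = -5.3000
denominator: Q₃ − Q₁ = 118.6 − 85.1 = 33.5000
Bowley skewness = -5.3000 / 33.5000 ≈ -0.158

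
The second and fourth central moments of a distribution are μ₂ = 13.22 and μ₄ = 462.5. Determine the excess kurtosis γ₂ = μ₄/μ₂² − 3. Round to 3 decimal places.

-0.354

μ₂² = 13.22² = 174.76840
μ₄/μ₂² = 462.5 / 174.76840 = 2.64636
γ₂ = 2.64636 − 3 ≈ -0.354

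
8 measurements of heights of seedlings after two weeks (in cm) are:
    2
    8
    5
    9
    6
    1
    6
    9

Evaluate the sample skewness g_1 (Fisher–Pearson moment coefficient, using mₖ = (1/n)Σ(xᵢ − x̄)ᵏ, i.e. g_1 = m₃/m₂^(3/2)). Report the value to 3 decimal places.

x̄ = (2 + 8 + 5 + 9 + 6 + 1 + 6 + 9) / 8 = 5.7500
deviations (xᵢ − x̄): -3.7500, 2.2500, -0.7500, 3.2500, 0.2500, -4.7500, 0.2500, 3.2500
Σ(xᵢ − x̄)² = 63.5000 ⇒ m₂ = 63.5000/8 = 7.93750
Σ(xᵢ − x̄)³ = -80.2500 ⇒ m₃ = -80.2500/8 = -10.03125
m₂^(3/2) = 7.93750^(1.5) = 22.36277
g_1 = m₃ / m₂^(3/2) = -10.03125 / 22.36277 ≈ -0.449

-0.449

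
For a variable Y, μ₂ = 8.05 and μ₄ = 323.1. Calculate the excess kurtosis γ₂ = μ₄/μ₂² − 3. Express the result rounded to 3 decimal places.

μ₂² = 8.05² = 64.80250
μ₄/μ₂² = 323.1 / 64.80250 = 4.98592
γ₂ = 4.98592 − 3 ≈ 1.986

1.986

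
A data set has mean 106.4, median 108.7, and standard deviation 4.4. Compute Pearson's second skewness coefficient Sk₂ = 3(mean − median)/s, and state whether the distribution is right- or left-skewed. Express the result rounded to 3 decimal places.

-1.568, left-skewed

Sk₂ = 3(106.4 − 108.7) / 4.4 = 3 × -2.3000 / 4.4
    = -6.9000 / 4.4 ≈ -1.568
Sk₂ < 0 ⇒ mean < median ⇒ left-skewed (negative skew).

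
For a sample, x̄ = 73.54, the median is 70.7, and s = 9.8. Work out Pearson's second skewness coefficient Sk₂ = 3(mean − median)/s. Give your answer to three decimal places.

0.869

Sk₂ = 3(73.54 − 70.7) / 9.8 = 3 × 2.8400 / 9.8
    = 8.5200 / 9.8 ≈ 0.869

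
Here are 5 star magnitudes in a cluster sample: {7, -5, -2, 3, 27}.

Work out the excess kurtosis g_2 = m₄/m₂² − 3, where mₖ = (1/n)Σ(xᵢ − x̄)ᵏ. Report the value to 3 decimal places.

-0.363

x̄ = 6.0000
Σ(xᵢ − x̄)² = 636.0000 ⇒ m₂ = 127.20000
Σ(xᵢ − x̄)⁴ = 213300.0000 ⇒ m₄ = 42660.00000
m₂² = 16179.84000
g_2 = m₄/m₂² − 3 = 2.63661 − 3 ≈ -0.363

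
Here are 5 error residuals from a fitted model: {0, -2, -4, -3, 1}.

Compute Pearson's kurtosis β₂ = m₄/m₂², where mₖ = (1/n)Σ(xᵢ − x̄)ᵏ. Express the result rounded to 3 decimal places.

x̄ = -1.6000
Σ(xᵢ − x̄)² = 17.2000 ⇒ m₂ = 3.44000
Σ(xᵢ − x̄)⁴ = 89.2960 ⇒ m₄ = 17.85920
m₂² = 11.83360
β₂ = m₄/m₂² = 17.85920 / 11.83360 ≈ 1.509

1.509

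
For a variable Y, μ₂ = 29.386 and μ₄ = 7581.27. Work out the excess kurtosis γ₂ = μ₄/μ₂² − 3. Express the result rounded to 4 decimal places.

5.7793

μ₂² = 29.386² = 863.53700
μ₄/μ₂² = 7581.27 / 863.53700 = 8.77932
γ₂ = 8.77932 − 3 ≈ 5.7793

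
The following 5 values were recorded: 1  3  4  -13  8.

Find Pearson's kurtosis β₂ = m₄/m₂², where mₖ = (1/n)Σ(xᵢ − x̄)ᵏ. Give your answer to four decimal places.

2.8250

x̄ = 0.6000
Σ(xᵢ − x̄)² = 257.2000 ⇒ m₂ = 51.44000
Σ(xᵢ − x̄)⁴ = 37375.6960 ⇒ m₄ = 7475.13920
m₂² = 2646.07360
β₂ = m₄/m₂² = 7475.13920 / 2646.07360 ≈ 2.8250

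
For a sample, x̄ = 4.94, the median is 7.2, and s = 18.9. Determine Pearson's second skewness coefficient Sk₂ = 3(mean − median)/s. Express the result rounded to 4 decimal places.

Sk₂ = 3(4.94 − 7.2) / 18.9 = 3 × -2.2600 / 18.9
    = -6.7800 / 18.9 ≈ -0.3587

-0.3587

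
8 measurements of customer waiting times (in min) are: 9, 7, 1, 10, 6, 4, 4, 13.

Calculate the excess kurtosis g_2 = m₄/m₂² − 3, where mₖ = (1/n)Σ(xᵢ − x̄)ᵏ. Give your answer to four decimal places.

-0.8560

x̄ = 6.7500
Σ(xᵢ − x̄)² = 103.5000 ⇒ m₂ = 12.93750
Σ(xᵢ − x̄)⁴ = 2870.9063 ⇒ m₄ = 358.86328
m₂² = 167.37891
g_2 = m₄/m₂² − 3 = 2.14402 − 3 ≈ -0.8560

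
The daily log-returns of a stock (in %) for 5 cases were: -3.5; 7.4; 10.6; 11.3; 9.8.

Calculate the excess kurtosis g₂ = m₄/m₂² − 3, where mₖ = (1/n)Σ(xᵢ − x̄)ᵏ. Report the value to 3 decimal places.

x̄ = 7.1200
Σ(xᵢ − x̄)² = 149.6280 ⇒ m₂ = 29.92560
Σ(xᵢ − x̄)⁴ = 13223.8604 ⇒ m₄ = 2644.77209
m₂² = 895.54154
g₂ = m₄/m₂² − 3 = 2.95327 − 3 ≈ -0.047

-0.047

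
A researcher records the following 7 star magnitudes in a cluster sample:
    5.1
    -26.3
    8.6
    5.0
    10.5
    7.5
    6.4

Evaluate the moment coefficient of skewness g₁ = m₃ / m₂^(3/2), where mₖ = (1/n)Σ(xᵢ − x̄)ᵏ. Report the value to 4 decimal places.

-1.9409

x̄ = (5.1 - 26.3 + 8.6 + 5.0 + 10.5 + 7.5 + 6.4) / 7 = 2.4000
deviations (xᵢ − x̄): 2.7000, -28.7000, 6.2000, 2.6000, 8.1000, 5.1000, 4.0000
Σ(xᵢ − x̄)² = 983.8000 ⇒ m₂ = 983.8000/7 = 140.54286
Σ(xᵢ − x̄)³ = -22636.2240 ⇒ m₃ = -22636.2240/7 = -3233.74629
m₂^(3/2) = 140.54286^(1.5) = 1666.14643
g₁ = m₃ / m₂^(3/2) = -3233.74629 / 1666.14643 ≈ -1.9409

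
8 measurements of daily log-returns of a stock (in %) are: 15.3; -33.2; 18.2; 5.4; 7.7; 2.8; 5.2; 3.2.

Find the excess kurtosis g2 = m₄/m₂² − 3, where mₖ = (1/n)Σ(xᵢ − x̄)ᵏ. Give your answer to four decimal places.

x̄ = 3.0750
Σ(xᵢ − x̄)² = 1725.4950 ⇒ m₂ = 215.68688
Σ(xᵢ − x̄)⁴ = 1806705.0374 ⇒ m₄ = 225838.12968
m₂² = 46520.82805
g2 = m₄/m₂² − 3 = 4.85456 − 3 ≈ 1.8546

1.8546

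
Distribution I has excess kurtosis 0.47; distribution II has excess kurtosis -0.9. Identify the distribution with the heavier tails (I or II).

Higher excess kurtosis ⇒ heavier tails relative to the normal distribution.
0.47 vs -0.9: the larger is 0.47, so I has heavier tails. (I is leptokurtic — heavier-than-normal tails; the other is platykurtic.)

I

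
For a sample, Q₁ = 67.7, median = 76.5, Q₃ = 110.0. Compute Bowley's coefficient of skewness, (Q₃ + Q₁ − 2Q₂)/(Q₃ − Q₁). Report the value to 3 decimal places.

numerator: Q₃ + Q₁ − 2Q₂ = 110.0 + 67.7 − 2×76.5 = 24.7000
denominator: Q₃ − Q₁ = 110.0 − 67.7 = 42.3000
Bowley skewness = 24.7000 / 42.3000 ≈ 0.584

0.584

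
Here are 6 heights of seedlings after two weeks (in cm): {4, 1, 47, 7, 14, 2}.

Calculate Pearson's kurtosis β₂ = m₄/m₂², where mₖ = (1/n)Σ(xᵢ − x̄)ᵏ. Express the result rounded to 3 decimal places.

x̄ = 12.5000
Σ(xᵢ − x̄)² = 1537.5000 ⇒ m₂ = 256.25000
Σ(xᵢ − x̄)⁴ = 1452480.3750 ⇒ m₄ = 242080.06250
m₂² = 65664.06250
β₂ = m₄/m₂² = 242080.06250 / 65664.06250 ≈ 3.687

3.687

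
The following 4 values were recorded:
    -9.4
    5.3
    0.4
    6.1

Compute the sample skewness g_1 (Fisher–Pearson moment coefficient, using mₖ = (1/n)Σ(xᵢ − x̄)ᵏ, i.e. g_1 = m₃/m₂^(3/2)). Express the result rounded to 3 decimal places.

-0.776

x̄ = (-9.4 + 5.3 + 0.4 + 6.1) / 4 = 0.6000
deviations (xᵢ − x̄): -10.0000, 4.7000, -0.2000, 5.5000
Σ(xᵢ − x̄)² = 152.3800 ⇒ m₂ = 152.3800/4 = 38.09500
Σ(xᵢ − x̄)³ = -729.8100 ⇒ m₃ = -729.8100/4 = -182.45250
m₂^(3/2) = 38.09500^(1.5) = 235.12671
g_1 = m₃ / m₂^(3/2) = -182.45250 / 235.12671 ≈ -0.776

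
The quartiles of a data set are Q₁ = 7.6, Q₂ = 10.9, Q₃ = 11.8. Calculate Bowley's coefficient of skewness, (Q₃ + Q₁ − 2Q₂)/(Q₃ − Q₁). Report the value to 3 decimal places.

-0.571

numerator: Q₃ + Q₁ − 2Q₂ = 11.8 + 7.6 − 2×10.9 = -2.4000
denominator: Q₃ − Q₁ = 11.8 − 7.6 = 4.2000
Bowley skewness = -2.4000 / 4.2000 ≈ -0.571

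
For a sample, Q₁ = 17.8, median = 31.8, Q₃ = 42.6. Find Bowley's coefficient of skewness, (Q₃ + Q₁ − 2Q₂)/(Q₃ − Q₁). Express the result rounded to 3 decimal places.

-0.129

numerator: Q₃ + Q₁ − 2Q₂ = 42.6 + 17.8 − 2×31.8 = -3.2000
denominator: Q₃ − Q₁ = 42.6 − 17.8 = 24.8000
Bowley skewness = -3.2000 / 24.8000 ≈ -0.129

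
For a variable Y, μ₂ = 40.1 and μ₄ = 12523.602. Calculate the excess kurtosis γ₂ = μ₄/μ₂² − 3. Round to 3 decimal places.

4.788

μ₂² = 40.1² = 1608.01000
μ₄/μ₂² = 12523.602 / 1608.01000 = 7.78826
γ₂ = 7.78826 − 3 ≈ 4.788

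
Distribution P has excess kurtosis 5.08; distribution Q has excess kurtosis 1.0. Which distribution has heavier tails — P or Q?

Higher excess kurtosis ⇒ heavier tails relative to the normal distribution.
5.08 vs 1.0: the larger is 5.08, so P has heavier tails.

P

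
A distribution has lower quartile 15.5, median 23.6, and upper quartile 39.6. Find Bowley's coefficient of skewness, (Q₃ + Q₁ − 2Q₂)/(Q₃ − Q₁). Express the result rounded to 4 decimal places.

numerator: Q₃ + Q₁ − 2Q₂ = 39.6 + 15.5 − 2×23.6 = 7.9000
denominator: Q₃ − Q₁ = 39.6 − 15.5 = 24.1000
Bowley skewness = 7.9000 / 24.1000 ≈ 0.3278

0.3278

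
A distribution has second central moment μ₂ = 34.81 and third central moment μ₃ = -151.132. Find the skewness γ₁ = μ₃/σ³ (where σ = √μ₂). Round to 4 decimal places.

σ = √μ₂ = √34.81 = 5.90000
σ³ = μ₂^(3/2) = 205.37900
γ₁ = μ₃/σ³ = -151.132 / 205.37900 ≈ -0.7359

-0.7359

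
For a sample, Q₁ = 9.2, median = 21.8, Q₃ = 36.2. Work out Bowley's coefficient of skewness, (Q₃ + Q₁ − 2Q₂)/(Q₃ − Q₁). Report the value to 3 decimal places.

0.067

numerator: Q₃ + Q₁ − 2Q₂ = 36.2 + 9.2 − 2×21.8 = 1.8000
denominator: Q₃ − Q₁ = 36.2 − 9.2 = 27.0000
Bowley skewness = 1.8000 / 27.0000 ≈ 0.067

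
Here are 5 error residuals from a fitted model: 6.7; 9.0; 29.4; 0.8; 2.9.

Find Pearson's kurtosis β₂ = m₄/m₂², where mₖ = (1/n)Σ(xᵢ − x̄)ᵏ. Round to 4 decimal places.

x̄ = 9.7600
Σ(xᵢ − x̄)² = 523.0120 ⇒ m₂ = 104.60240
Σ(xᵢ − x̄)⁴ = 157535.0762 ⇒ m₄ = 31507.01524
m₂² = 10941.66209
β₂ = m₄/m₂² = 31507.01524 / 10941.66209 ≈ 2.8795

2.8795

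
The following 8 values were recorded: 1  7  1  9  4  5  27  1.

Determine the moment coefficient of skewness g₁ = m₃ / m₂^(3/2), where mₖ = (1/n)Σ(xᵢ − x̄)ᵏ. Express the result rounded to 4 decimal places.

x̄ = (1 + 7 + 1 + 9 + 4 + 5 + 27 + 1) / 8 = 6.8750
deviations (xᵢ − x̄): -5.8750, 0.1250, -5.8750, 2.1250, -2.8750, -1.8750, 20.1250, -5.8750
Σ(xᵢ − x̄)² = 524.8750 ⇒ m₂ = 524.8750/8 = 65.60938
Σ(xᵢ − x̄)³ = 7521.8438 ⇒ m₃ = 7521.8438/8 = 940.23047
m₂^(3/2) = 65.60938^(1.5) = 531.43341
g₁ = m₃ / m₂^(3/2) = 940.23047 / 531.43341 ≈ 1.7692

1.7692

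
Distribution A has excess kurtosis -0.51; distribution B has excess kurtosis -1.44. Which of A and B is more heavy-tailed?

Higher excess kurtosis ⇒ heavier tails relative to the normal distribution.
-0.51 vs -1.44: the larger is -0.51, so A has heavier tails.

A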